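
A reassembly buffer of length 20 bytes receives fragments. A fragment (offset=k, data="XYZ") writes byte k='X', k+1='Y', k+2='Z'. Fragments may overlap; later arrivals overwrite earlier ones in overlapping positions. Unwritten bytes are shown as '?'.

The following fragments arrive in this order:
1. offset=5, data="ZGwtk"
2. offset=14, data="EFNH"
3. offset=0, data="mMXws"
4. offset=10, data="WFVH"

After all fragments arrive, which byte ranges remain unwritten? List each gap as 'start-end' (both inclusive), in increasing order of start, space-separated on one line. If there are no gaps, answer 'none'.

Answer: 18-19

Derivation:
Fragment 1: offset=5 len=5
Fragment 2: offset=14 len=4
Fragment 3: offset=0 len=5
Fragment 4: offset=10 len=4
Gaps: 18-19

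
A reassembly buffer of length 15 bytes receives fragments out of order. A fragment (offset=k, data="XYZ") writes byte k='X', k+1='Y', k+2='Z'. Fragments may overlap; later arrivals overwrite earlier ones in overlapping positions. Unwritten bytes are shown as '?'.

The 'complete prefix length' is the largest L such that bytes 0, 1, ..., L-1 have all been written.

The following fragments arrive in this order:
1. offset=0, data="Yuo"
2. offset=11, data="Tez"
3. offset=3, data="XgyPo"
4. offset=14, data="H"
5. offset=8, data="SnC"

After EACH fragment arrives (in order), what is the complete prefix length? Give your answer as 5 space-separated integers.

Answer: 3 3 8 8 15

Derivation:
Fragment 1: offset=0 data="Yuo" -> buffer=Yuo???????????? -> prefix_len=3
Fragment 2: offset=11 data="Tez" -> buffer=Yuo????????Tez? -> prefix_len=3
Fragment 3: offset=3 data="XgyPo" -> buffer=YuoXgyPo???Tez? -> prefix_len=8
Fragment 4: offset=14 data="H" -> buffer=YuoXgyPo???TezH -> prefix_len=8
Fragment 5: offset=8 data="SnC" -> buffer=YuoXgyPoSnCTezH -> prefix_len=15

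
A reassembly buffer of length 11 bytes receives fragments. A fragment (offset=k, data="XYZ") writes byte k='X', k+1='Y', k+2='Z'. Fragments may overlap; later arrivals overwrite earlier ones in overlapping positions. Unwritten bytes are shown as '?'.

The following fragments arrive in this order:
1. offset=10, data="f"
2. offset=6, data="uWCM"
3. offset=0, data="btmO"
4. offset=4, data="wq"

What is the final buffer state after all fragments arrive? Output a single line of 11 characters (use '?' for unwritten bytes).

Answer: btmOwquWCMf

Derivation:
Fragment 1: offset=10 data="f" -> buffer=??????????f
Fragment 2: offset=6 data="uWCM" -> buffer=??????uWCMf
Fragment 3: offset=0 data="btmO" -> buffer=btmO??uWCMf
Fragment 4: offset=4 data="wq" -> buffer=btmOwquWCMf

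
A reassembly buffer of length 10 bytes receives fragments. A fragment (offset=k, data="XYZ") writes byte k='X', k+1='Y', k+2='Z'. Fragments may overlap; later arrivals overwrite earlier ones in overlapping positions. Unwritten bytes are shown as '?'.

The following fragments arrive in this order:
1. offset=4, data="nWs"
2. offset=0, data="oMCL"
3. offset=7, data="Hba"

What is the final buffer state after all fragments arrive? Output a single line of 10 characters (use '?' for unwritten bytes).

Fragment 1: offset=4 data="nWs" -> buffer=????nWs???
Fragment 2: offset=0 data="oMCL" -> buffer=oMCLnWs???
Fragment 3: offset=7 data="Hba" -> buffer=oMCLnWsHba

Answer: oMCLnWsHba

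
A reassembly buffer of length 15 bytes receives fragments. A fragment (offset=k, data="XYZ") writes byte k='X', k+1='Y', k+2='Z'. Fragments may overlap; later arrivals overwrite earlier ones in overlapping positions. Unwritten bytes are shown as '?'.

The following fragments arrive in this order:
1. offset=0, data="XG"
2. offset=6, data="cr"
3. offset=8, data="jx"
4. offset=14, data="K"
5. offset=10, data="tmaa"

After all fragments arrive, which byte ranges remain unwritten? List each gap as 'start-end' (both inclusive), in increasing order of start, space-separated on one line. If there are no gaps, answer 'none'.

Fragment 1: offset=0 len=2
Fragment 2: offset=6 len=2
Fragment 3: offset=8 len=2
Fragment 4: offset=14 len=1
Fragment 5: offset=10 len=4
Gaps: 2-5

Answer: 2-5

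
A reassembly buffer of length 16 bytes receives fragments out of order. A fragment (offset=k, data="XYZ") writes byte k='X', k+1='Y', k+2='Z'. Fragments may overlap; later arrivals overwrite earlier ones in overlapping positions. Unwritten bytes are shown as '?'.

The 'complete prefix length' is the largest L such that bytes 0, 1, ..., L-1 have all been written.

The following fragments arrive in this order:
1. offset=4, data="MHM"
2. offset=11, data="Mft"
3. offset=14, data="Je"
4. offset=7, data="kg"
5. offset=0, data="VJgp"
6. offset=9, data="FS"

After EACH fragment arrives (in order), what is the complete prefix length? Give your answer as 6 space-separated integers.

Fragment 1: offset=4 data="MHM" -> buffer=????MHM????????? -> prefix_len=0
Fragment 2: offset=11 data="Mft" -> buffer=????MHM????Mft?? -> prefix_len=0
Fragment 3: offset=14 data="Je" -> buffer=????MHM????MftJe -> prefix_len=0
Fragment 4: offset=7 data="kg" -> buffer=????MHMkg??MftJe -> prefix_len=0
Fragment 5: offset=0 data="VJgp" -> buffer=VJgpMHMkg??MftJe -> prefix_len=9
Fragment 6: offset=9 data="FS" -> buffer=VJgpMHMkgFSMftJe -> prefix_len=16

Answer: 0 0 0 0 9 16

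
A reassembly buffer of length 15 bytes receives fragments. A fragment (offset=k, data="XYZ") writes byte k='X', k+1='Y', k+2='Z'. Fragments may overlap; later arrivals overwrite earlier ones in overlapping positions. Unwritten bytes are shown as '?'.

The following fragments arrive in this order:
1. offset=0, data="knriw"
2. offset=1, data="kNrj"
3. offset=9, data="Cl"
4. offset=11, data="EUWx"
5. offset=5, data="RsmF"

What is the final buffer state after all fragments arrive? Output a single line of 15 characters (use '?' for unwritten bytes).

Fragment 1: offset=0 data="knriw" -> buffer=knriw??????????
Fragment 2: offset=1 data="kNrj" -> buffer=kkNrj??????????
Fragment 3: offset=9 data="Cl" -> buffer=kkNrj????Cl????
Fragment 4: offset=11 data="EUWx" -> buffer=kkNrj????ClEUWx
Fragment 5: offset=5 data="RsmF" -> buffer=kkNrjRsmFClEUWx

Answer: kkNrjRsmFClEUWx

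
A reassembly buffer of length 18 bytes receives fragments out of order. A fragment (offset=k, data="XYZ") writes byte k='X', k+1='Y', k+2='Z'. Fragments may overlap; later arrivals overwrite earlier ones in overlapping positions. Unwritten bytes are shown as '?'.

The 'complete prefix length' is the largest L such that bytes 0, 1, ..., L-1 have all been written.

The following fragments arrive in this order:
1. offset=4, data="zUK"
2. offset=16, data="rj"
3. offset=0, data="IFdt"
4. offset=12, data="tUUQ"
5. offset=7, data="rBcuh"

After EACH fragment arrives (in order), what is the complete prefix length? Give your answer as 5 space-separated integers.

Answer: 0 0 7 7 18

Derivation:
Fragment 1: offset=4 data="zUK" -> buffer=????zUK??????????? -> prefix_len=0
Fragment 2: offset=16 data="rj" -> buffer=????zUK?????????rj -> prefix_len=0
Fragment 3: offset=0 data="IFdt" -> buffer=IFdtzUK?????????rj -> prefix_len=7
Fragment 4: offset=12 data="tUUQ" -> buffer=IFdtzUK?????tUUQrj -> prefix_len=7
Fragment 5: offset=7 data="rBcuh" -> buffer=IFdtzUKrBcuhtUUQrj -> prefix_len=18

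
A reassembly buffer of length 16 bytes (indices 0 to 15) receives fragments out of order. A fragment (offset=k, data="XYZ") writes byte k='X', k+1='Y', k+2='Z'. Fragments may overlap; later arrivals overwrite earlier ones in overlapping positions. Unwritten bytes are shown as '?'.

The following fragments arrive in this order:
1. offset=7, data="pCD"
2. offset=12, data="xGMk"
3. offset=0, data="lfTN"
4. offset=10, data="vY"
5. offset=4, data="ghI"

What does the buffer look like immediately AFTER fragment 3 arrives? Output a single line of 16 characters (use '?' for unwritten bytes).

Answer: lfTN???pCD??xGMk

Derivation:
Fragment 1: offset=7 data="pCD" -> buffer=???????pCD??????
Fragment 2: offset=12 data="xGMk" -> buffer=???????pCD??xGMk
Fragment 3: offset=0 data="lfTN" -> buffer=lfTN???pCD??xGMk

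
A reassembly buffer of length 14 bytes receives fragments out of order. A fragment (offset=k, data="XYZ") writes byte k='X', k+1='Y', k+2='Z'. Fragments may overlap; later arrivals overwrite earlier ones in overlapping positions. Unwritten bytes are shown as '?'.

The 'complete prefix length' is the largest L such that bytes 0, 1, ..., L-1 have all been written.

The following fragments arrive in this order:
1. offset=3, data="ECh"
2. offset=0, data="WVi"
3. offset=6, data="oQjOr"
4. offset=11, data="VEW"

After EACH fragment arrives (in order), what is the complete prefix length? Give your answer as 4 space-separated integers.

Fragment 1: offset=3 data="ECh" -> buffer=???ECh???????? -> prefix_len=0
Fragment 2: offset=0 data="WVi" -> buffer=WViECh???????? -> prefix_len=6
Fragment 3: offset=6 data="oQjOr" -> buffer=WViEChoQjOr??? -> prefix_len=11
Fragment 4: offset=11 data="VEW" -> buffer=WViEChoQjOrVEW -> prefix_len=14

Answer: 0 6 11 14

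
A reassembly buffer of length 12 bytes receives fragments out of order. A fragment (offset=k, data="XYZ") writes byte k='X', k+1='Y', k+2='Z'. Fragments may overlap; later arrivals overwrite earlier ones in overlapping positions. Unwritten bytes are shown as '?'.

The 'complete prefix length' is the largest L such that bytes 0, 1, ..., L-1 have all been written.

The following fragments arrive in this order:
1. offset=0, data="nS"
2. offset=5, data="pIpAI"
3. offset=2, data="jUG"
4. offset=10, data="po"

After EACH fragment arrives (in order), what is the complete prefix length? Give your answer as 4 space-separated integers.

Fragment 1: offset=0 data="nS" -> buffer=nS?????????? -> prefix_len=2
Fragment 2: offset=5 data="pIpAI" -> buffer=nS???pIpAI?? -> prefix_len=2
Fragment 3: offset=2 data="jUG" -> buffer=nSjUGpIpAI?? -> prefix_len=10
Fragment 4: offset=10 data="po" -> buffer=nSjUGpIpAIpo -> prefix_len=12

Answer: 2 2 10 12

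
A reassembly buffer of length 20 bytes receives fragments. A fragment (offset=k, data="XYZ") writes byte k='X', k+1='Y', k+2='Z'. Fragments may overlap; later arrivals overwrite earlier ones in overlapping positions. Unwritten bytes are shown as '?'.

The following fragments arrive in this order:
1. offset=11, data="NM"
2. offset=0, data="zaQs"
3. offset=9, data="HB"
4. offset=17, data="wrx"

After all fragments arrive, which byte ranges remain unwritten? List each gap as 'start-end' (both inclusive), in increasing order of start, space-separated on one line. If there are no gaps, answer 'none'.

Fragment 1: offset=11 len=2
Fragment 2: offset=0 len=4
Fragment 3: offset=9 len=2
Fragment 4: offset=17 len=3
Gaps: 4-8 13-16

Answer: 4-8 13-16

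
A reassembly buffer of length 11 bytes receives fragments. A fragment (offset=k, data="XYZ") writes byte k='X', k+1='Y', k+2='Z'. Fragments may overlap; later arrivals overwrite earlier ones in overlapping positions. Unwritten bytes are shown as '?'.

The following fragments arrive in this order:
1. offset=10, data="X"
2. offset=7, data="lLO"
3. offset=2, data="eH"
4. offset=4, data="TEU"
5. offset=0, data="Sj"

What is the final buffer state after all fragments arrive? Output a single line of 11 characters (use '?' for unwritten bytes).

Answer: SjeHTEUlLOX

Derivation:
Fragment 1: offset=10 data="X" -> buffer=??????????X
Fragment 2: offset=7 data="lLO" -> buffer=???????lLOX
Fragment 3: offset=2 data="eH" -> buffer=??eH???lLOX
Fragment 4: offset=4 data="TEU" -> buffer=??eHTEUlLOX
Fragment 5: offset=0 data="Sj" -> buffer=SjeHTEUlLOX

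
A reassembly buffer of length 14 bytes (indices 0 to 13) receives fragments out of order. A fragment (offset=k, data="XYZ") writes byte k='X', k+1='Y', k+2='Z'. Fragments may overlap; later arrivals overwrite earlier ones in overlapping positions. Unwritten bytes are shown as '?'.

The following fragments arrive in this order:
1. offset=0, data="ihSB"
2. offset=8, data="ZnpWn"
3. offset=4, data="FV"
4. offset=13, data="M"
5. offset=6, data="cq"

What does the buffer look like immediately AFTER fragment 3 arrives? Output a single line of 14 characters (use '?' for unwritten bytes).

Fragment 1: offset=0 data="ihSB" -> buffer=ihSB??????????
Fragment 2: offset=8 data="ZnpWn" -> buffer=ihSB????ZnpWn?
Fragment 3: offset=4 data="FV" -> buffer=ihSBFV??ZnpWn?

Answer: ihSBFV??ZnpWn?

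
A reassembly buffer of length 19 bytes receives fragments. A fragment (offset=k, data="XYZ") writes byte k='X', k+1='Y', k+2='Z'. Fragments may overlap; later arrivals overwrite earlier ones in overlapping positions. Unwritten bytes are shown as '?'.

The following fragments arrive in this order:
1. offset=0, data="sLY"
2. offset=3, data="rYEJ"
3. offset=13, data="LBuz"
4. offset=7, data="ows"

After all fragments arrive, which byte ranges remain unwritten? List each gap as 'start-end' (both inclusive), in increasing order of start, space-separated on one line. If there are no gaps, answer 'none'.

Fragment 1: offset=0 len=3
Fragment 2: offset=3 len=4
Fragment 3: offset=13 len=4
Fragment 4: offset=7 len=3
Gaps: 10-12 17-18

Answer: 10-12 17-18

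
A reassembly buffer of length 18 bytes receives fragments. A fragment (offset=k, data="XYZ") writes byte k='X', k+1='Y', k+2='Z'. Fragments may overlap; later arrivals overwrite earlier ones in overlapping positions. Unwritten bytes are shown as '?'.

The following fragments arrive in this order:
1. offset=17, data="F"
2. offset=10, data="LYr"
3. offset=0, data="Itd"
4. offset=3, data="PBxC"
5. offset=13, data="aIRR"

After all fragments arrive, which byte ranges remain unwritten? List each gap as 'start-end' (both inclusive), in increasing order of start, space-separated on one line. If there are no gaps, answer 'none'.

Answer: 7-9

Derivation:
Fragment 1: offset=17 len=1
Fragment 2: offset=10 len=3
Fragment 3: offset=0 len=3
Fragment 4: offset=3 len=4
Fragment 5: offset=13 len=4
Gaps: 7-9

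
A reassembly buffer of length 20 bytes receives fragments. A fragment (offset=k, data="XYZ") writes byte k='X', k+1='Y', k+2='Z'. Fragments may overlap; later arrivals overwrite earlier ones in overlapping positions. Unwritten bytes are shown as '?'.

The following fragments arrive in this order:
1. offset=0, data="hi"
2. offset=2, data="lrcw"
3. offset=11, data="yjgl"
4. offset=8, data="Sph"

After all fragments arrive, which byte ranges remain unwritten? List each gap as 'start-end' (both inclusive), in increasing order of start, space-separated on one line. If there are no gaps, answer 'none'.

Fragment 1: offset=0 len=2
Fragment 2: offset=2 len=4
Fragment 3: offset=11 len=4
Fragment 4: offset=8 len=3
Gaps: 6-7 15-19

Answer: 6-7 15-19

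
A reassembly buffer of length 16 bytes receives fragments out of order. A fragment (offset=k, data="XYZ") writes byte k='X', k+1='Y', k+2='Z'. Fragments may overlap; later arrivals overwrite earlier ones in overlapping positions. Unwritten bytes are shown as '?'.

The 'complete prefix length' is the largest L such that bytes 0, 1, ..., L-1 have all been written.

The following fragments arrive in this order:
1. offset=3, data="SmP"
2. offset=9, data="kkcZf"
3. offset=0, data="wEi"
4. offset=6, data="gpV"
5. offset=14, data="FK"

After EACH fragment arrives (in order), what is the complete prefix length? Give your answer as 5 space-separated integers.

Answer: 0 0 6 14 16

Derivation:
Fragment 1: offset=3 data="SmP" -> buffer=???SmP?????????? -> prefix_len=0
Fragment 2: offset=9 data="kkcZf" -> buffer=???SmP???kkcZf?? -> prefix_len=0
Fragment 3: offset=0 data="wEi" -> buffer=wEiSmP???kkcZf?? -> prefix_len=6
Fragment 4: offset=6 data="gpV" -> buffer=wEiSmPgpVkkcZf?? -> prefix_len=14
Fragment 5: offset=14 data="FK" -> buffer=wEiSmPgpVkkcZfFK -> prefix_len=16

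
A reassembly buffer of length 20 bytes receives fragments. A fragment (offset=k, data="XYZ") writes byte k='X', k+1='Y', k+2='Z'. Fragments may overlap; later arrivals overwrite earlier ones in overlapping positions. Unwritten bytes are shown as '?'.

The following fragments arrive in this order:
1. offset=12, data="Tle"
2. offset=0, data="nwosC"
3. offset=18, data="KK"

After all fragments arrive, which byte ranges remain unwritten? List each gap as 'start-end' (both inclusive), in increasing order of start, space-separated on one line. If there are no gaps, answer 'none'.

Answer: 5-11 15-17

Derivation:
Fragment 1: offset=12 len=3
Fragment 2: offset=0 len=5
Fragment 3: offset=18 len=2
Gaps: 5-11 15-17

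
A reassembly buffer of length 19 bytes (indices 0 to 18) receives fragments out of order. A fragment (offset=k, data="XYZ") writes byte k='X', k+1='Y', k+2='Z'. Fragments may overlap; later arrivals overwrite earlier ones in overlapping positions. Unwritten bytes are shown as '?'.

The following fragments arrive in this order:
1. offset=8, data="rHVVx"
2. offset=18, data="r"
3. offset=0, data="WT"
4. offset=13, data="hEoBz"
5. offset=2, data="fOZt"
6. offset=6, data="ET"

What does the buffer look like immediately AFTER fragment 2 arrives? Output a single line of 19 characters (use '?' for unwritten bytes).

Fragment 1: offset=8 data="rHVVx" -> buffer=????????rHVVx??????
Fragment 2: offset=18 data="r" -> buffer=????????rHVVx?????r

Answer: ????????rHVVx?????r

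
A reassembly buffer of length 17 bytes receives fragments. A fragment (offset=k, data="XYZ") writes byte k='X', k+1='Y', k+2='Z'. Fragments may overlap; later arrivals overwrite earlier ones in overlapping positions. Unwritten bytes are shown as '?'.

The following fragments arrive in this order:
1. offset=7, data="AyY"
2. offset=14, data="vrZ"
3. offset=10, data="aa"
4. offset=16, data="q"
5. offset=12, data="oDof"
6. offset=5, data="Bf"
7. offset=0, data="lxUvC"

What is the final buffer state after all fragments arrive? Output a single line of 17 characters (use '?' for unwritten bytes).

Fragment 1: offset=7 data="AyY" -> buffer=???????AyY???????
Fragment 2: offset=14 data="vrZ" -> buffer=???????AyY????vrZ
Fragment 3: offset=10 data="aa" -> buffer=???????AyYaa??vrZ
Fragment 4: offset=16 data="q" -> buffer=???????AyYaa??vrq
Fragment 5: offset=12 data="oDof" -> buffer=???????AyYaaoDofq
Fragment 6: offset=5 data="Bf" -> buffer=?????BfAyYaaoDofq
Fragment 7: offset=0 data="lxUvC" -> buffer=lxUvCBfAyYaaoDofq

Answer: lxUvCBfAyYaaoDofq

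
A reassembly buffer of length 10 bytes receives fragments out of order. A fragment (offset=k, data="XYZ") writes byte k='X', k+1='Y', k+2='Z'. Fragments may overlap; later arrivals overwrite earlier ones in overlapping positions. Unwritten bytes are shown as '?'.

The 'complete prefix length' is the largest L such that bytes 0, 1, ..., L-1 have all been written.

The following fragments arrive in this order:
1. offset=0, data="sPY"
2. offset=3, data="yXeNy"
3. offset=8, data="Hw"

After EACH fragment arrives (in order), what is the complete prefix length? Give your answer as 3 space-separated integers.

Answer: 3 8 10

Derivation:
Fragment 1: offset=0 data="sPY" -> buffer=sPY??????? -> prefix_len=3
Fragment 2: offset=3 data="yXeNy" -> buffer=sPYyXeNy?? -> prefix_len=8
Fragment 3: offset=8 data="Hw" -> buffer=sPYyXeNyHw -> prefix_len=10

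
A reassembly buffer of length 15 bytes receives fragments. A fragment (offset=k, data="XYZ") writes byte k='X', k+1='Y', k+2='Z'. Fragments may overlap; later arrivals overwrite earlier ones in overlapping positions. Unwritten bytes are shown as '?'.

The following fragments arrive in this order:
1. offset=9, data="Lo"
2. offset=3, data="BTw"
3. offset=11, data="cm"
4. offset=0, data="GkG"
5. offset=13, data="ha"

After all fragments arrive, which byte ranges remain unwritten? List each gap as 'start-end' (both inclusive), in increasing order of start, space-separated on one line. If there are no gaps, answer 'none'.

Fragment 1: offset=9 len=2
Fragment 2: offset=3 len=3
Fragment 3: offset=11 len=2
Fragment 4: offset=0 len=3
Fragment 5: offset=13 len=2
Gaps: 6-8

Answer: 6-8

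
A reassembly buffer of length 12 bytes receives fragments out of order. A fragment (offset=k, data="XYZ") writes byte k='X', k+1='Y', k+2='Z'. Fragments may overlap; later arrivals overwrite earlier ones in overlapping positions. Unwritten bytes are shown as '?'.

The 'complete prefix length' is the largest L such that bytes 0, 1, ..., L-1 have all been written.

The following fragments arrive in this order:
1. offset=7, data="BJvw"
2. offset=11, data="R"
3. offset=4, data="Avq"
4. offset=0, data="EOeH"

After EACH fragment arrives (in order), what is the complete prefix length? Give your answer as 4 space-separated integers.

Fragment 1: offset=7 data="BJvw" -> buffer=???????BJvw? -> prefix_len=0
Fragment 2: offset=11 data="R" -> buffer=???????BJvwR -> prefix_len=0
Fragment 3: offset=4 data="Avq" -> buffer=????AvqBJvwR -> prefix_len=0
Fragment 4: offset=0 data="EOeH" -> buffer=EOeHAvqBJvwR -> prefix_len=12

Answer: 0 0 0 12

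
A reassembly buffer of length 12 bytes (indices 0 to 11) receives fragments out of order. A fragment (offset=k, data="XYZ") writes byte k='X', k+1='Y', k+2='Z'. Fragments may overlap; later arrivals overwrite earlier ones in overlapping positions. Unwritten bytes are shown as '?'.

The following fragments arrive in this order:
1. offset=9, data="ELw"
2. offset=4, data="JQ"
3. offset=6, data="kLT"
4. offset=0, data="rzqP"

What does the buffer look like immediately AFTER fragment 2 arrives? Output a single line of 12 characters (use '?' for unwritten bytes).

Answer: ????JQ???ELw

Derivation:
Fragment 1: offset=9 data="ELw" -> buffer=?????????ELw
Fragment 2: offset=4 data="JQ" -> buffer=????JQ???ELw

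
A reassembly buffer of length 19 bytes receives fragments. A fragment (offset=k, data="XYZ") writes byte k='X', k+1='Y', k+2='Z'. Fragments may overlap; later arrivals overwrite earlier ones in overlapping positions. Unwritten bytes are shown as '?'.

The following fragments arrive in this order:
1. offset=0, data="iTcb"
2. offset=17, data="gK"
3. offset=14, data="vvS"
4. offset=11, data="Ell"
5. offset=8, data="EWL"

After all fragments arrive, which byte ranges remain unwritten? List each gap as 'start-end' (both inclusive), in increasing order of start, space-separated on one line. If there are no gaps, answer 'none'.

Answer: 4-7

Derivation:
Fragment 1: offset=0 len=4
Fragment 2: offset=17 len=2
Fragment 3: offset=14 len=3
Fragment 4: offset=11 len=3
Fragment 5: offset=8 len=3
Gaps: 4-7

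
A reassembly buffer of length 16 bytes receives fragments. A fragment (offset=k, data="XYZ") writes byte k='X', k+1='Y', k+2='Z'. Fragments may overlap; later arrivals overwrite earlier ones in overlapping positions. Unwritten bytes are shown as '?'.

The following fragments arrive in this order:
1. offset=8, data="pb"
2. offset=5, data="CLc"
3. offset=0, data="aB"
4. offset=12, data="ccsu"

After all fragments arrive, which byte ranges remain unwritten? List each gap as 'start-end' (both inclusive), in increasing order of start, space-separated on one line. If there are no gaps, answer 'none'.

Answer: 2-4 10-11

Derivation:
Fragment 1: offset=8 len=2
Fragment 2: offset=5 len=3
Fragment 3: offset=0 len=2
Fragment 4: offset=12 len=4
Gaps: 2-4 10-11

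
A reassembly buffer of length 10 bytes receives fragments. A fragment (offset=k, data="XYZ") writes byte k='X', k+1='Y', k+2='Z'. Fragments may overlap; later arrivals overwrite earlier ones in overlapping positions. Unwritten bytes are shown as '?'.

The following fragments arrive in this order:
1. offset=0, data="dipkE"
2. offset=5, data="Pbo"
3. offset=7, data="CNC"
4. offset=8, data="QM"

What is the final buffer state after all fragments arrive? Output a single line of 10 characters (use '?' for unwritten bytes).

Fragment 1: offset=0 data="dipkE" -> buffer=dipkE?????
Fragment 2: offset=5 data="Pbo" -> buffer=dipkEPbo??
Fragment 3: offset=7 data="CNC" -> buffer=dipkEPbCNC
Fragment 4: offset=8 data="QM" -> buffer=dipkEPbCQM

Answer: dipkEPbCQM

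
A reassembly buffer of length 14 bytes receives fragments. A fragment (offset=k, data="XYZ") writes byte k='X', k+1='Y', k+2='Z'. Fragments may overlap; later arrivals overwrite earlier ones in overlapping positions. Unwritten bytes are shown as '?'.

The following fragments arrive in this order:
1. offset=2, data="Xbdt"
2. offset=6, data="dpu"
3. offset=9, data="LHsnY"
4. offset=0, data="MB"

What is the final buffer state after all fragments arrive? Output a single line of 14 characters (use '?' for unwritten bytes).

Answer: MBXbdtdpuLHsnY

Derivation:
Fragment 1: offset=2 data="Xbdt" -> buffer=??Xbdt????????
Fragment 2: offset=6 data="dpu" -> buffer=??Xbdtdpu?????
Fragment 3: offset=9 data="LHsnY" -> buffer=??XbdtdpuLHsnY
Fragment 4: offset=0 data="MB" -> buffer=MBXbdtdpuLHsnY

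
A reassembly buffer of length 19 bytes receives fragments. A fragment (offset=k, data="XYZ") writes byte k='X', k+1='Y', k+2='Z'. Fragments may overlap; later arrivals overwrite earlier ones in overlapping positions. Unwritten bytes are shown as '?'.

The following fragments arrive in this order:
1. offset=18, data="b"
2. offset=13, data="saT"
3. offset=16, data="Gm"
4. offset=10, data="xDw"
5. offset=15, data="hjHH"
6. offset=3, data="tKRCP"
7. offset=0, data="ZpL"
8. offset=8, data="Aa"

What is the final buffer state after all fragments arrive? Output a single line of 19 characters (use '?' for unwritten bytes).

Fragment 1: offset=18 data="b" -> buffer=??????????????????b
Fragment 2: offset=13 data="saT" -> buffer=?????????????saT??b
Fragment 3: offset=16 data="Gm" -> buffer=?????????????saTGmb
Fragment 4: offset=10 data="xDw" -> buffer=??????????xDwsaTGmb
Fragment 5: offset=15 data="hjHH" -> buffer=??????????xDwsahjHH
Fragment 6: offset=3 data="tKRCP" -> buffer=???tKRCP??xDwsahjHH
Fragment 7: offset=0 data="ZpL" -> buffer=ZpLtKRCP??xDwsahjHH
Fragment 8: offset=8 data="Aa" -> buffer=ZpLtKRCPAaxDwsahjHH

Answer: ZpLtKRCPAaxDwsahjHH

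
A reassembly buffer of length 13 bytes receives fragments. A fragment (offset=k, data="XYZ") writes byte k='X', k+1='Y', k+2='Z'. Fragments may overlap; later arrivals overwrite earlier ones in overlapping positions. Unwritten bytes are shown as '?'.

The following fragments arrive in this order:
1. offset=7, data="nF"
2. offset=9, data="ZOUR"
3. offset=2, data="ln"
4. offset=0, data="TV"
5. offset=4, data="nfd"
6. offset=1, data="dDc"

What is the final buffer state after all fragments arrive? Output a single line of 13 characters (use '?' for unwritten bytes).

Answer: TdDcnfdnFZOUR

Derivation:
Fragment 1: offset=7 data="nF" -> buffer=???????nF????
Fragment 2: offset=9 data="ZOUR" -> buffer=???????nFZOUR
Fragment 3: offset=2 data="ln" -> buffer=??ln???nFZOUR
Fragment 4: offset=0 data="TV" -> buffer=TVln???nFZOUR
Fragment 5: offset=4 data="nfd" -> buffer=TVlnnfdnFZOUR
Fragment 6: offset=1 data="dDc" -> buffer=TdDcnfdnFZOUR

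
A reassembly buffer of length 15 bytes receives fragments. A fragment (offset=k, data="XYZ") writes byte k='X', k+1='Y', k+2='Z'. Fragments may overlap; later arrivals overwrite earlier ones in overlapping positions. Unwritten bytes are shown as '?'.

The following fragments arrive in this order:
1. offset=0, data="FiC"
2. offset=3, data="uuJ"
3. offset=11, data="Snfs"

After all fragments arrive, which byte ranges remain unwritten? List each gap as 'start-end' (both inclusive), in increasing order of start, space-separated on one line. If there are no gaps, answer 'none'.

Answer: 6-10

Derivation:
Fragment 1: offset=0 len=3
Fragment 2: offset=3 len=3
Fragment 3: offset=11 len=4
Gaps: 6-10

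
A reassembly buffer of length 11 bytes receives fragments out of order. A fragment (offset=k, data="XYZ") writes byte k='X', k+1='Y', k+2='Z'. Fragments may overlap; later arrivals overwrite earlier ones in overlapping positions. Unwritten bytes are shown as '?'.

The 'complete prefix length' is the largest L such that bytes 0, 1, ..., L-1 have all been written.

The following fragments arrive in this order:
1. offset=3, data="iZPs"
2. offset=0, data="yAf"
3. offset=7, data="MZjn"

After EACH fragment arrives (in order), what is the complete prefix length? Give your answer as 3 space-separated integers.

Fragment 1: offset=3 data="iZPs" -> buffer=???iZPs???? -> prefix_len=0
Fragment 2: offset=0 data="yAf" -> buffer=yAfiZPs???? -> prefix_len=7
Fragment 3: offset=7 data="MZjn" -> buffer=yAfiZPsMZjn -> prefix_len=11

Answer: 0 7 11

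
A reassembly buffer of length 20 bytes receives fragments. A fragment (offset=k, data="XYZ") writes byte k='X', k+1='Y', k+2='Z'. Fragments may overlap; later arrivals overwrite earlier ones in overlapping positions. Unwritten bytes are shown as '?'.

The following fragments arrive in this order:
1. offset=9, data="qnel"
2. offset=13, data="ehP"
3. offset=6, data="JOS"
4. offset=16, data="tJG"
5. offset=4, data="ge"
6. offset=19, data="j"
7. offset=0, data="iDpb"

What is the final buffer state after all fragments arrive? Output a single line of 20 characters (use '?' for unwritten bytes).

Answer: iDpbgeJOSqnelehPtJGj

Derivation:
Fragment 1: offset=9 data="qnel" -> buffer=?????????qnel???????
Fragment 2: offset=13 data="ehP" -> buffer=?????????qnelehP????
Fragment 3: offset=6 data="JOS" -> buffer=??????JOSqnelehP????
Fragment 4: offset=16 data="tJG" -> buffer=??????JOSqnelehPtJG?
Fragment 5: offset=4 data="ge" -> buffer=????geJOSqnelehPtJG?
Fragment 6: offset=19 data="j" -> buffer=????geJOSqnelehPtJGj
Fragment 7: offset=0 data="iDpb" -> buffer=iDpbgeJOSqnelehPtJGj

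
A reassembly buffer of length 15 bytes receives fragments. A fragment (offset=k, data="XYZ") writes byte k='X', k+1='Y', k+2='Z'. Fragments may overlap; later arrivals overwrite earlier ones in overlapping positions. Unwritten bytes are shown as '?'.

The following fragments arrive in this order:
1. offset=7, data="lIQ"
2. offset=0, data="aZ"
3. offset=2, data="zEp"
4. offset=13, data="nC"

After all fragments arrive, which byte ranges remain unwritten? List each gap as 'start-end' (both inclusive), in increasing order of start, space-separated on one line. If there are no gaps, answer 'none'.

Fragment 1: offset=7 len=3
Fragment 2: offset=0 len=2
Fragment 3: offset=2 len=3
Fragment 4: offset=13 len=2
Gaps: 5-6 10-12

Answer: 5-6 10-12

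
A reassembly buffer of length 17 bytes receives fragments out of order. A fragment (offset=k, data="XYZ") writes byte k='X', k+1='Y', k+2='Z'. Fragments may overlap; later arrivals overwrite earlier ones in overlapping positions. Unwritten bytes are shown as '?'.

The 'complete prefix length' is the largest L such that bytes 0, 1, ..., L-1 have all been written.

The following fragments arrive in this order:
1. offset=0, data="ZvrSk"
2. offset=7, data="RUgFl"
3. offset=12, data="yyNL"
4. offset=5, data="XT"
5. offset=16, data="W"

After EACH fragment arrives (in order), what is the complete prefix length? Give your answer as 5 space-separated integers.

Fragment 1: offset=0 data="ZvrSk" -> buffer=ZvrSk???????????? -> prefix_len=5
Fragment 2: offset=7 data="RUgFl" -> buffer=ZvrSk??RUgFl????? -> prefix_len=5
Fragment 3: offset=12 data="yyNL" -> buffer=ZvrSk??RUgFlyyNL? -> prefix_len=5
Fragment 4: offset=5 data="XT" -> buffer=ZvrSkXTRUgFlyyNL? -> prefix_len=16
Fragment 5: offset=16 data="W" -> buffer=ZvrSkXTRUgFlyyNLW -> prefix_len=17

Answer: 5 5 5 16 17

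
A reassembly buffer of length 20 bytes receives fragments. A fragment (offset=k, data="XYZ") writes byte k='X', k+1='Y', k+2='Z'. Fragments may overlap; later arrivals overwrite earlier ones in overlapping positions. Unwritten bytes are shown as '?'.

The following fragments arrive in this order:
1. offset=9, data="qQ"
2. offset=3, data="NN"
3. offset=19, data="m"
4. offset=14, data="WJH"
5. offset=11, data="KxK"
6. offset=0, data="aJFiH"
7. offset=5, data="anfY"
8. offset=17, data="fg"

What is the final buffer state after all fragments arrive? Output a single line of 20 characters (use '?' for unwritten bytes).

Answer: aJFiHanfYqQKxKWJHfgm

Derivation:
Fragment 1: offset=9 data="qQ" -> buffer=?????????qQ?????????
Fragment 2: offset=3 data="NN" -> buffer=???NN????qQ?????????
Fragment 3: offset=19 data="m" -> buffer=???NN????qQ????????m
Fragment 4: offset=14 data="WJH" -> buffer=???NN????qQ???WJH??m
Fragment 5: offset=11 data="KxK" -> buffer=???NN????qQKxKWJH??m
Fragment 6: offset=0 data="aJFiH" -> buffer=aJFiH????qQKxKWJH??m
Fragment 7: offset=5 data="anfY" -> buffer=aJFiHanfYqQKxKWJH??m
Fragment 8: offset=17 data="fg" -> buffer=aJFiHanfYqQKxKWJHfgm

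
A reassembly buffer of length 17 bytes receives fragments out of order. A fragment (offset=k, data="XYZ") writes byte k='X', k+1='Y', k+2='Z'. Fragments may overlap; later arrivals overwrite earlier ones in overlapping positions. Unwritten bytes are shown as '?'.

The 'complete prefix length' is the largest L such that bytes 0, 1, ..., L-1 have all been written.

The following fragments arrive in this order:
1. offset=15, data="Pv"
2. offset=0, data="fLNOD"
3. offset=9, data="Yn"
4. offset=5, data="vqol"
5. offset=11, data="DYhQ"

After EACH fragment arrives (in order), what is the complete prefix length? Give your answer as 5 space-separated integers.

Answer: 0 5 5 11 17

Derivation:
Fragment 1: offset=15 data="Pv" -> buffer=???????????????Pv -> prefix_len=0
Fragment 2: offset=0 data="fLNOD" -> buffer=fLNOD??????????Pv -> prefix_len=5
Fragment 3: offset=9 data="Yn" -> buffer=fLNOD????Yn????Pv -> prefix_len=5
Fragment 4: offset=5 data="vqol" -> buffer=fLNODvqolYn????Pv -> prefix_len=11
Fragment 5: offset=11 data="DYhQ" -> buffer=fLNODvqolYnDYhQPv -> prefix_len=17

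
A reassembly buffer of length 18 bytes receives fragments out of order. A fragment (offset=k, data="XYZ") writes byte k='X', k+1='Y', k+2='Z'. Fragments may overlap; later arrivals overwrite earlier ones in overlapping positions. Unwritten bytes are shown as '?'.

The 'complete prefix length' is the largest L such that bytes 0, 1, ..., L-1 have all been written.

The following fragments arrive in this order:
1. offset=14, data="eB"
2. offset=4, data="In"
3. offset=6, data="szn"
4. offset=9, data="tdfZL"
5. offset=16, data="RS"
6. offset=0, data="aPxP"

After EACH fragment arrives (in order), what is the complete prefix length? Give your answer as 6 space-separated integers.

Answer: 0 0 0 0 0 18

Derivation:
Fragment 1: offset=14 data="eB" -> buffer=??????????????eB?? -> prefix_len=0
Fragment 2: offset=4 data="In" -> buffer=????In????????eB?? -> prefix_len=0
Fragment 3: offset=6 data="szn" -> buffer=????Inszn?????eB?? -> prefix_len=0
Fragment 4: offset=9 data="tdfZL" -> buffer=????InszntdfZLeB?? -> prefix_len=0
Fragment 5: offset=16 data="RS" -> buffer=????InszntdfZLeBRS -> prefix_len=0
Fragment 6: offset=0 data="aPxP" -> buffer=aPxPInszntdfZLeBRS -> prefix_len=18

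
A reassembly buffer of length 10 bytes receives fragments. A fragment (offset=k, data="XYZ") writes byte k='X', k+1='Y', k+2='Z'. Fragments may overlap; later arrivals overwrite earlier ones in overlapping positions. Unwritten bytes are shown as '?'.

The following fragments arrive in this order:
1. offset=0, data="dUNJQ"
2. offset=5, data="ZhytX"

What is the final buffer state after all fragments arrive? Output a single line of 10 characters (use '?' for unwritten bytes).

Answer: dUNJQZhytX

Derivation:
Fragment 1: offset=0 data="dUNJQ" -> buffer=dUNJQ?????
Fragment 2: offset=5 data="ZhytX" -> buffer=dUNJQZhytX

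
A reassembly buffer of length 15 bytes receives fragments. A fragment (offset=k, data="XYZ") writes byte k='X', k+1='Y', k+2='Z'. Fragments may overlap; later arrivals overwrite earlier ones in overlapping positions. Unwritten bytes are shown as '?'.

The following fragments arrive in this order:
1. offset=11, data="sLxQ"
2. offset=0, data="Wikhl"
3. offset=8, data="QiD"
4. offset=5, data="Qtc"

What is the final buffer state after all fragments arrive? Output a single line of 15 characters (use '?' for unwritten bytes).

Fragment 1: offset=11 data="sLxQ" -> buffer=???????????sLxQ
Fragment 2: offset=0 data="Wikhl" -> buffer=Wikhl??????sLxQ
Fragment 3: offset=8 data="QiD" -> buffer=Wikhl???QiDsLxQ
Fragment 4: offset=5 data="Qtc" -> buffer=WikhlQtcQiDsLxQ

Answer: WikhlQtcQiDsLxQ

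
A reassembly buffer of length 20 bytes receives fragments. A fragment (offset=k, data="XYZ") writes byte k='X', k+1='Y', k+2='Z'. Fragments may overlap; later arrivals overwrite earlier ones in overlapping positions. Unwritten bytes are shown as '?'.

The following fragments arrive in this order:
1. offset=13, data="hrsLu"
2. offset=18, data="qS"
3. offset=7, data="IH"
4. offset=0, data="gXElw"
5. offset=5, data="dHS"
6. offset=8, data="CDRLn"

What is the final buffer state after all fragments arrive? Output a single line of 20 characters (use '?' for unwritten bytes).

Fragment 1: offset=13 data="hrsLu" -> buffer=?????????????hrsLu??
Fragment 2: offset=18 data="qS" -> buffer=?????????????hrsLuqS
Fragment 3: offset=7 data="IH" -> buffer=???????IH????hrsLuqS
Fragment 4: offset=0 data="gXElw" -> buffer=gXElw??IH????hrsLuqS
Fragment 5: offset=5 data="dHS" -> buffer=gXElwdHSH????hrsLuqS
Fragment 6: offset=8 data="CDRLn" -> buffer=gXElwdHSCDRLnhrsLuqS

Answer: gXElwdHSCDRLnhrsLuqS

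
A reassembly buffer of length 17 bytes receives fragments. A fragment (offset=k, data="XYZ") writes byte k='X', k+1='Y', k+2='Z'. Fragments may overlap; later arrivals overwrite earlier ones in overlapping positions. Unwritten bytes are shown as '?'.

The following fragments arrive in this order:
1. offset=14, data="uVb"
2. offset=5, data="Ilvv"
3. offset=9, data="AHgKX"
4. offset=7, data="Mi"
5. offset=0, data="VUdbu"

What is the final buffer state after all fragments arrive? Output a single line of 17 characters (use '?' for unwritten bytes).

Answer: VUdbuIlMiAHgKXuVb

Derivation:
Fragment 1: offset=14 data="uVb" -> buffer=??????????????uVb
Fragment 2: offset=5 data="Ilvv" -> buffer=?????Ilvv?????uVb
Fragment 3: offset=9 data="AHgKX" -> buffer=?????IlvvAHgKXuVb
Fragment 4: offset=7 data="Mi" -> buffer=?????IlMiAHgKXuVb
Fragment 5: offset=0 data="VUdbu" -> buffer=VUdbuIlMiAHgKXuVb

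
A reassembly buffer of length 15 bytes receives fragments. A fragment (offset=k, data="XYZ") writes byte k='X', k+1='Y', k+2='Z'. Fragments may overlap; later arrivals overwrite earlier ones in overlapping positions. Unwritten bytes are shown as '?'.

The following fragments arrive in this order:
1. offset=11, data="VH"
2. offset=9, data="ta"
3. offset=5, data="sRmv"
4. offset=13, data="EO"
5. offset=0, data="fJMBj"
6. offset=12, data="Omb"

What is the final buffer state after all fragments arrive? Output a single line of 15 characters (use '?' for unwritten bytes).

Fragment 1: offset=11 data="VH" -> buffer=???????????VH??
Fragment 2: offset=9 data="ta" -> buffer=?????????taVH??
Fragment 3: offset=5 data="sRmv" -> buffer=?????sRmvtaVH??
Fragment 4: offset=13 data="EO" -> buffer=?????sRmvtaVHEO
Fragment 5: offset=0 data="fJMBj" -> buffer=fJMBjsRmvtaVHEO
Fragment 6: offset=12 data="Omb" -> buffer=fJMBjsRmvtaVOmb

Answer: fJMBjsRmvtaVOmb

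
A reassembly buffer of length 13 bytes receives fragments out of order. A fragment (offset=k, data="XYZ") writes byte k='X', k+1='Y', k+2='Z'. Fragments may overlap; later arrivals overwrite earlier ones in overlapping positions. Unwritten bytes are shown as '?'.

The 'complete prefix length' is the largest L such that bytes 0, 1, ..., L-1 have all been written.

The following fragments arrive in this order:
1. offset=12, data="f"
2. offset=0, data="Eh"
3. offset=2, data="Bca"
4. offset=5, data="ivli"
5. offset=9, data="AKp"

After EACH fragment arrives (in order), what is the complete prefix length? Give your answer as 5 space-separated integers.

Fragment 1: offset=12 data="f" -> buffer=????????????f -> prefix_len=0
Fragment 2: offset=0 data="Eh" -> buffer=Eh??????????f -> prefix_len=2
Fragment 3: offset=2 data="Bca" -> buffer=EhBca???????f -> prefix_len=5
Fragment 4: offset=5 data="ivli" -> buffer=EhBcaivli???f -> prefix_len=9
Fragment 5: offset=9 data="AKp" -> buffer=EhBcaivliAKpf -> prefix_len=13

Answer: 0 2 5 9 13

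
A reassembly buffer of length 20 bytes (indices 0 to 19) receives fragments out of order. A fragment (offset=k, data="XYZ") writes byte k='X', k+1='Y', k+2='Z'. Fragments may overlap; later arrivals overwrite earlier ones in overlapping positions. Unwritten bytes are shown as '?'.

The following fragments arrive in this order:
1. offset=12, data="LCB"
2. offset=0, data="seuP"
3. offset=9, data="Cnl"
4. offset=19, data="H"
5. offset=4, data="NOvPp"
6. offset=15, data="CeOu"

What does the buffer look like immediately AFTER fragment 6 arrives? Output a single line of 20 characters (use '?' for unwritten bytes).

Answer: seuPNOvPpCnlLCBCeOuH

Derivation:
Fragment 1: offset=12 data="LCB" -> buffer=????????????LCB?????
Fragment 2: offset=0 data="seuP" -> buffer=seuP????????LCB?????
Fragment 3: offset=9 data="Cnl" -> buffer=seuP?????CnlLCB?????
Fragment 4: offset=19 data="H" -> buffer=seuP?????CnlLCB????H
Fragment 5: offset=4 data="NOvPp" -> buffer=seuPNOvPpCnlLCB????H
Fragment 6: offset=15 data="CeOu" -> buffer=seuPNOvPpCnlLCBCeOuH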